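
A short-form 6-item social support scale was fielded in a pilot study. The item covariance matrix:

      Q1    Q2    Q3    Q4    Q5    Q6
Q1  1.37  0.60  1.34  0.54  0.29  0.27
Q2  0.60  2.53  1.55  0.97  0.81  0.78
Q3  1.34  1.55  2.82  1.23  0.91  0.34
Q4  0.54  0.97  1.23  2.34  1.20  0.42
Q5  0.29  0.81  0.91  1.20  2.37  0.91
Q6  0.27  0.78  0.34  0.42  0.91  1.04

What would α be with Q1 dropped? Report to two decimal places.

Remaining items: Q2, Q3, Q4, Q5, Q6 (k = 5).
Σσᵢ² = 2.53 + 2.82 + 2.34 + 2.37 + 1.04 = 11.10
total variance = 11.10 + 2 × 9.12 = 29.34
α (item deleted) = (5/4)·(1 − 11.10/29.34) = 0.78

α = 0.78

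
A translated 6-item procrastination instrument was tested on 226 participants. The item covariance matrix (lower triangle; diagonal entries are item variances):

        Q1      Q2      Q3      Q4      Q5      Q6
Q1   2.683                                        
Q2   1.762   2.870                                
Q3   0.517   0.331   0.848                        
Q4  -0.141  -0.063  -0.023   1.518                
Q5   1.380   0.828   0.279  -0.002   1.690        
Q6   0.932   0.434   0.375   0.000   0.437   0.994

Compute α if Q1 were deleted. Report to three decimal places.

Remaining items: Q2, Q3, Q4, Q5, Q6 (k = 5).
Σσᵢ² = 2.870 + 0.848 + 1.518 + 1.690 + 0.994 = 7.920
Var(T) = 7.920 + 2 × 2.596 = 13.112
α (item deleted) = (5/4)·(1 − 7.920/13.112) = 0.495

α = 0.495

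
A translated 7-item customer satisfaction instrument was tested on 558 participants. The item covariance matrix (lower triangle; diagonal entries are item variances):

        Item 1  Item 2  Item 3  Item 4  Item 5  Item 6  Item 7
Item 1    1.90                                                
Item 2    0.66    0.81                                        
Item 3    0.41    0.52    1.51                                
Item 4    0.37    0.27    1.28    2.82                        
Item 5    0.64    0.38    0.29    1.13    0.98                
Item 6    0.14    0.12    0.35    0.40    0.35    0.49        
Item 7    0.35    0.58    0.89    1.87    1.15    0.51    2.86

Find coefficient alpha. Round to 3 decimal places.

coefficient alpha = 0.805

ΣVar(i) = 1.90 + 0.81 + 1.51 + 2.82 + 0.98 + 0.49 + 2.86 = 11.37
Sum of the distinct covariances = 12.66
total variance = 11.37 + 2 × 12.66 = 36.69
α = (k/(k−1))·(1 − ΣVar(i)/total variance) = (7/6)·(1 − 11.37/36.69) = 0.805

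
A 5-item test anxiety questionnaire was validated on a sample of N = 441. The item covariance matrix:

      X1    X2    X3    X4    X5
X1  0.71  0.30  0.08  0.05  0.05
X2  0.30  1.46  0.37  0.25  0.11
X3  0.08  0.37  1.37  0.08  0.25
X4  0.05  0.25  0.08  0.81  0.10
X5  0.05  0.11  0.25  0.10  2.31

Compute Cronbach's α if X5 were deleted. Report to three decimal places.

Remaining items: X1, X2, X3, X4 (k = 4).
Σσᵢ² = 0.71 + 1.46 + 1.37 + 0.81 = 4.35
σ²_total = 4.35 + 2 × 1.13 = 6.61
α (item deleted) = (4/3)·(1 − 4.35/6.61) = 0.456

α = 0.456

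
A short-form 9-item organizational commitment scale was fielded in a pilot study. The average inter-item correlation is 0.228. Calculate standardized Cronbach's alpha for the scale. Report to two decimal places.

standardized Cronbach's alpha = 0.73

Standardized α = k·r̄ / (1 + (k−1)·r̄) = 9 × 0.228 / (1 + 8 × 0.228)
  = 2.0520 / 2.8240 = 0.73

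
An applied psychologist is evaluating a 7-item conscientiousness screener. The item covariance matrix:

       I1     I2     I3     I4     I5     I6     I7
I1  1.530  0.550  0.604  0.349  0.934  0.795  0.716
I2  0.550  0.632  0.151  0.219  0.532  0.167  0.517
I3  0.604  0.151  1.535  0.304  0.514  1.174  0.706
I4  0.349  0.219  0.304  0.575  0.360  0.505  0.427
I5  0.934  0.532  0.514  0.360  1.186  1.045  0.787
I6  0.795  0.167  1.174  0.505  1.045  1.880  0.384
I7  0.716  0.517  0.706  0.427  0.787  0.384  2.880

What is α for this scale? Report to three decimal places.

α = 0.813

Σσ²ᵢ = 1.530 + 0.632 + 1.535 + 0.575 + 1.186 + 1.880 + 2.880 = 10.218
Σ_{i<j} σ_ij = 11.740
total variance = 10.218 + 2 × 11.740 = 33.698
α = (k/(k−1))·(1 − Σσ²ᵢ/total variance) = (7/6)·(1 − 10.218/33.698) = 0.813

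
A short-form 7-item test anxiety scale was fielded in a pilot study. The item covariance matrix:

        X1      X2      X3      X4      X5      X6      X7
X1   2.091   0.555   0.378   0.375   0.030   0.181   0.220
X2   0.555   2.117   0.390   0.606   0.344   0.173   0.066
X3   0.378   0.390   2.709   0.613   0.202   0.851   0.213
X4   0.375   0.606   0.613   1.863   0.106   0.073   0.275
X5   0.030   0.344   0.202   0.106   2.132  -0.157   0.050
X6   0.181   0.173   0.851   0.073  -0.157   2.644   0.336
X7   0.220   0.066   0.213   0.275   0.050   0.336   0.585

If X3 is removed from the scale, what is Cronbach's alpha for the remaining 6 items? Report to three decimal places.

Cronbach's alpha = 0.434

Remaining items: X1, X2, X4, X5, X6, X7 (k = 6).
sum of item variances = 2.091 + 2.117 + 1.863 + 2.132 + 2.644 + 0.585 = 11.432
σ²_T = 11.432 + 2 × 3.233 = 17.898
α (item deleted) = (6/5)·(1 − 11.432/17.898) = 0.434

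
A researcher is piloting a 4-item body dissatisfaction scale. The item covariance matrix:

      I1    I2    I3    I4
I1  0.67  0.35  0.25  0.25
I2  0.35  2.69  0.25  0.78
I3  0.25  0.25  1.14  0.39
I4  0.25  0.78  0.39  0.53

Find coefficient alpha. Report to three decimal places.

coefficient alpha = 0.633

ΣVar(i) = 0.67 + 2.69 + 1.14 + 0.53 = 5.03
Sum of off-diagonal covariances = 2.27
σ²_total = 5.03 + 2 × 2.27 = 9.57
α = (k/(k−1))·(1 − ΣVar(i)/σ²_total) = (4/3)·(1 − 5.03/9.57) = 0.633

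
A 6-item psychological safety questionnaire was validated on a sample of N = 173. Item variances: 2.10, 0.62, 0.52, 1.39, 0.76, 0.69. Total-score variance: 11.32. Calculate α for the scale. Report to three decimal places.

ΣVar(i) = 2.10 + 0.62 + 0.52 + 1.39 + 0.76 + 0.69 = 6.08
α = (k/(k−1))·(1 − ΣVar(i)/σ²_total) = (6/5)·(1 − 6.08/11.32) = 0.555

α = 0.555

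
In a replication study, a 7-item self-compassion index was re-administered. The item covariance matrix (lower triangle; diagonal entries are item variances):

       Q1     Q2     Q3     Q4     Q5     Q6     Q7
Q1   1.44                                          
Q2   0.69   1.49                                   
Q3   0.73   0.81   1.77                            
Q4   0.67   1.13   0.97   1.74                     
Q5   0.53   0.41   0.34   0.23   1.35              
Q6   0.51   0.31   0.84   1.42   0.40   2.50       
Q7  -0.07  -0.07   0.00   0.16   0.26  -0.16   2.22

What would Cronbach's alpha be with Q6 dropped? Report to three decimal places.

α = 0.691

Remaining items: Q1, Q2, Q3, Q4, Q5, Q7 (k = 6).
Σσᵢ² = 1.44 + 1.49 + 1.77 + 1.74 + 1.35 + 2.22 = 10.01
Var(T) = 10.01 + 2 × 6.79 = 23.59
α (item deleted) = (6/5)·(1 − 10.01/23.59) = 0.691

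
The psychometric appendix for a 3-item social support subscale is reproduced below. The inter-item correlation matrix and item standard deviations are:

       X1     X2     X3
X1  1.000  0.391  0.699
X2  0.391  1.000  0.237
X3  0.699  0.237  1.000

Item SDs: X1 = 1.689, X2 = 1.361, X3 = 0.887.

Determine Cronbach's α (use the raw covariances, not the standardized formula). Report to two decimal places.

α = 0.67

Σσ²ᵢ = 1.689² + 1.361² + 0.887² = 5.4918
Covariances σ_ij = r_ij · s_i · s_j:
  σ(X1,X2) = 0.391 × 1.689 × 1.361 = 0.8988
  σ(X1,X3) = 0.699 × 1.689 × 0.887 = 1.0472
  σ(X2,X3) = 0.237 × 1.361 × 0.887 = 0.2861
σ²_T = Σσ²ᵢ + 2·Σσ_ij = 5.4918 + 2 × 2.2321 = 9.9560
α = (3/2)·(1 − 5.4918/9.9560) = 0.67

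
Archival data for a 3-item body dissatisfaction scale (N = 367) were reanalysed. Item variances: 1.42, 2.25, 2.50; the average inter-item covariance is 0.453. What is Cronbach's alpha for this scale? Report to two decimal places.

α = 0.46

sum of item variances = 1.42 + 2.25 + 2.50 = 6.17
Sum of the 3 distinct covariances = 3 × 0.453 = 1.359
total variance = sum of item variances + 2·Σcov = 6.17 + 2 × 1.359 = 8.888
α = (3/2)·(1 − 6.17/8.888) = 0.46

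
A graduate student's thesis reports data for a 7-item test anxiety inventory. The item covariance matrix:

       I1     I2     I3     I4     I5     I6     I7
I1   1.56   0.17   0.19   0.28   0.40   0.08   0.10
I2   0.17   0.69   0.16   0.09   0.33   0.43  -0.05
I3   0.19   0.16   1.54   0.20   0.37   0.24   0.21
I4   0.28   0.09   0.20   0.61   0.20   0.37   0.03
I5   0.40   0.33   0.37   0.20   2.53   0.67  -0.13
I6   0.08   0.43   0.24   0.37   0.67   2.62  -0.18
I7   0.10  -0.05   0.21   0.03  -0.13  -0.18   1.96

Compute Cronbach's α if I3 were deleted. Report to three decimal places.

α = 0.431

Remaining items: I1, I2, I4, I5, I6, I7 (k = 6).
ΣVar(i) = 1.56 + 0.69 + 0.61 + 2.53 + 2.62 + 1.96 = 9.97
σ²_total = 9.97 + 2 × 2.79 = 15.55
α (item deleted) = (6/5)·(1 − 9.97/15.55) = 0.431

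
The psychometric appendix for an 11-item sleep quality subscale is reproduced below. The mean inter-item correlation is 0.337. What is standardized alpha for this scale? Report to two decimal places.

standardized alpha = 0.85

Standardized α = k·r̄ / (1 + (k−1)·r̄) = 11 × 0.337 / (1 + 10 × 0.337)
  = 3.7070 / 4.3700 = 0.85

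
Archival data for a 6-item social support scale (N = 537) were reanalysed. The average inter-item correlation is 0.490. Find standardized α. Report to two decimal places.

Standardized α = k·r̄ / (1 + (k−1)·r̄) = 6 × 0.490 / (1 + 5 × 0.490)
  = 2.9400 / 3.4500 = 0.85

α = 0.85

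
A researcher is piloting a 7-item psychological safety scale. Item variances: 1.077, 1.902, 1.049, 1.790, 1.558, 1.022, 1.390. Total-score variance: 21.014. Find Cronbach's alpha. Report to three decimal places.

Cronbach's alpha = 0.623

Σσᵢ² = 1.077 + 1.902 + 1.049 + 1.790 + 1.558 + 1.022 + 1.390 = 9.788
α = (k/(k−1))·(1 − Σσᵢ²/σ²_T) = (7/6)·(1 − 9.788/21.014) = 0.623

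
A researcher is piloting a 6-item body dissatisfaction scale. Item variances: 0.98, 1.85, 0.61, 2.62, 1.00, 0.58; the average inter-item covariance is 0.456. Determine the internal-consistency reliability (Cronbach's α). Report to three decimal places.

sum of item variances = 0.98 + 1.85 + 0.61 + 2.62 + 1.00 + 0.58 = 7.64
Sum of the 15 distinct covariances = 15 × 0.456 = 6.840
total variance = sum of item variances + 2·Σcov = 7.64 + 2 × 6.840 = 21.320
α = (6/5)·(1 − 7.64/21.320) = 0.770

Cronbach's α = 0.770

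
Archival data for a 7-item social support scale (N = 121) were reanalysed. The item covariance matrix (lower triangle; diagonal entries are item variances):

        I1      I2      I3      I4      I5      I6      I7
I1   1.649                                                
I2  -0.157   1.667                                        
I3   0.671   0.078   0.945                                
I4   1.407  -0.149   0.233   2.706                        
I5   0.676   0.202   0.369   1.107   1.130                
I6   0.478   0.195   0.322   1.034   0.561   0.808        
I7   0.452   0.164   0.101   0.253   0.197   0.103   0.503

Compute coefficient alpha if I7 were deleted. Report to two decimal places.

coefficient alpha = 0.73

Remaining items: I1, I2, I3, I4, I5, I6 (k = 6).
sum of item variances = 1.649 + 1.667 + 0.945 + 2.706 + 1.130 + 0.808 = 8.905
Var(T) = 8.905 + 2 × 7.027 = 22.959
α (item deleted) = (6/5)·(1 − 8.905/22.959) = 0.73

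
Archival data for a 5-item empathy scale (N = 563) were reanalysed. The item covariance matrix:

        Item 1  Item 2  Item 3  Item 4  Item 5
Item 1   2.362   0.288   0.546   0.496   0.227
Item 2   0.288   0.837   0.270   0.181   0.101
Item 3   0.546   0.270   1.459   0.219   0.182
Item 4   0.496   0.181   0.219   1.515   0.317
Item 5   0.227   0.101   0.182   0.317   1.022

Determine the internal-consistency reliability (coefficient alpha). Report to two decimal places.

α = 0.55

ΣVar(i) = 2.362 + 0.837 + 1.459 + 1.515 + 1.022 = 7.195
Σ_{i<j} σ_ij = 2.827
total variance = 7.195 + 2 × 2.827 = 12.849
α = (k/(k−1))·(1 − ΣVar(i)/total variance) = (5/4)·(1 − 7.195/12.849) = 0.55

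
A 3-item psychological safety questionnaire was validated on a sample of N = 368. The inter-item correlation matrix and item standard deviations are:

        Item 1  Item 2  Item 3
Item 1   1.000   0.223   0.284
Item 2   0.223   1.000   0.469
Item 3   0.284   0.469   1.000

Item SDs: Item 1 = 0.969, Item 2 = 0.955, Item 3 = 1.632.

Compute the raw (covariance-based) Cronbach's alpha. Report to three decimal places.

Σσ²ᵢ = 0.969² + 0.955² + 1.632² = 4.5144
Covariances σ_ij = r_ij · s_i · s_j:
  σ(Item 1,Item 2) = 0.223 × 0.969 × 0.955 = 0.2064
  σ(Item 1,Item 3) = 0.284 × 0.969 × 1.632 = 0.4491
  σ(Item 2,Item 3) = 0.469 × 0.955 × 1.632 = 0.7310
σ²_T = Σσ²ᵢ + 2·Σσ_ij = 4.5144 + 2 × 1.3865 = 7.2874
α = (3/2)·(1 − 4.5144/7.2874) = 0.571

Cronbach's alpha = 0.571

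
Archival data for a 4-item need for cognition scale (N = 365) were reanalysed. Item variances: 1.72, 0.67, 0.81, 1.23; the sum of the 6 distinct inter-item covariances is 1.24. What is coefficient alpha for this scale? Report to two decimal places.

coefficient alpha = 0.48

ΣVar(i) = 1.72 + 0.67 + 0.81 + 1.23 = 4.43
Sum of distinct covariances = 1.24
Var(T) = ΣVar(i) + 2·Σcov = 4.43 + 2 × 1.24 = 6.91
α = (4/3)·(1 − 4.43/6.91) = 0.48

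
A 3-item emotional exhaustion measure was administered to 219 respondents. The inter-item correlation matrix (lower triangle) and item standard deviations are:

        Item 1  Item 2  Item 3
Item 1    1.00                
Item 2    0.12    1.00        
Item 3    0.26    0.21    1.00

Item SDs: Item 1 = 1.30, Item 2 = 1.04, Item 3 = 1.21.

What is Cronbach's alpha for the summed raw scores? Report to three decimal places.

Cronbach's alpha = 0.424

Σσ²ᵢ = 1.30² + 1.04² + 1.21² = 4.2357
Covariances σ_ij = r_ij · s_i · s_j:
  σ(Item 1,Item 2) = 0.12 × 1.30 × 1.04 = 0.1622
  σ(Item 1,Item 3) = 0.26 × 1.30 × 1.21 = 0.4090
  σ(Item 2,Item 3) = 0.21 × 1.04 × 1.21 = 0.2643
σ²_T = Σσ²ᵢ + 2·Σσ_ij = 4.2357 + 2 × 0.8355 = 5.9067
α = (3/2)·(1 − 4.2357/5.9067) = 0.424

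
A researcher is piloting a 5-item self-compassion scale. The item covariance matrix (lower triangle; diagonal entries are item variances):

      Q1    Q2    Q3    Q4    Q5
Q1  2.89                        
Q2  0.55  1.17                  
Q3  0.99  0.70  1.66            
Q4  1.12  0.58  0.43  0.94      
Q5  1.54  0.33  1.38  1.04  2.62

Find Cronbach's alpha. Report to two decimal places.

ΣVar(i) = 2.89 + 1.17 + 1.66 + 0.94 + 2.62 = 9.28
Sum of the distinct covariances = 8.66
σ²_total = 9.28 + 2 × 8.66 = 26.60
α = (k/(k−1))·(1 − ΣVar(i)/σ²_total) = (5/4)·(1 − 9.28/26.60) = 0.81

Cronbach's alpha = 0.81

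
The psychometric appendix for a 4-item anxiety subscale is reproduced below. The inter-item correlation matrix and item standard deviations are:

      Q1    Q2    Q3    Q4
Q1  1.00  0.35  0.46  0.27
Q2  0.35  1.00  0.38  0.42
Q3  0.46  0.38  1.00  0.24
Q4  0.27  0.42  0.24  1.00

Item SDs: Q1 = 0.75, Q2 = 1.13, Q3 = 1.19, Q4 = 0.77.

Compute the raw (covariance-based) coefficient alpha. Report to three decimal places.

Σσ²ᵢ = 0.75² + 1.13² + 1.19² + 0.77² = 3.8484
Covariances σ_ij = r_ij · s_i · s_j:
  σ(Q1,Q2) = 0.35 × 0.75 × 1.13 = 0.2966
  σ(Q1,Q3) = 0.46 × 0.75 × 1.19 = 0.4106
  σ(Q1,Q4) = 0.27 × 0.75 × 0.77 = 0.1559
  σ(Q2,Q3) = 0.38 × 1.13 × 1.19 = 0.5110
  σ(Q2,Q4) = 0.42 × 1.13 × 0.77 = 0.3654
  σ(Q3,Q4) = 0.24 × 1.19 × 0.77 = 0.2199
σ²_T = Σσ²ᵢ + 2·Σσ_ij = 3.8484 + 2 × 1.9594 = 7.7672
α = (4/3)·(1 − 3.8484/7.7672) = 0.673

α = 0.673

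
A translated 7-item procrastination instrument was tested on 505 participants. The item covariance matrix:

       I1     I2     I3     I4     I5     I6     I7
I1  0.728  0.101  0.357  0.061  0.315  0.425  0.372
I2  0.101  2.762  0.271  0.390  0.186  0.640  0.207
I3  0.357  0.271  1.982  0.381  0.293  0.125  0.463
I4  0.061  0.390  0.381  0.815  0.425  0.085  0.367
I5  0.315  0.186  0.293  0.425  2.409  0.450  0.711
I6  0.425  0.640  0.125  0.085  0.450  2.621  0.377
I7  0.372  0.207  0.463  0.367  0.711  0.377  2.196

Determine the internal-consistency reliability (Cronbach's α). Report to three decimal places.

Cronbach's α = 0.594

sum of item variances = 0.728 + 2.762 + 1.982 + 0.815 + 2.409 + 2.621 + 2.196 = 13.513
Σ_{i<j} σ_ij = 7.002
σ²_total = 13.513 + 2 × 7.002 = 27.517
α = (k/(k−1))·(1 − sum of item variances/σ²_total) = (7/6)·(1 − 13.513/27.517) = 0.594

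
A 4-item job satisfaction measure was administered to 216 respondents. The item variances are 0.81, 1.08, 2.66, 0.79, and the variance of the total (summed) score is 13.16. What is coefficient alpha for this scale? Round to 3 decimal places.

Σσᵢ² = 0.81 + 1.08 + 2.66 + 0.79 = 5.34
α = (k/(k−1))·(1 − Σσᵢ²/σ²_total) = (4/3)·(1 − 5.34/13.16) = 0.792

coefficient alpha = 0.792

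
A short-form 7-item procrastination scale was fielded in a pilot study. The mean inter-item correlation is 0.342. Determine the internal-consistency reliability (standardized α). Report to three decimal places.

α = 0.784

Standardized α = k·r̄ / (1 + (k−1)·r̄) = 7 × 0.342 / (1 + 6 × 0.342)
  = 2.3940 / 3.0520 = 0.784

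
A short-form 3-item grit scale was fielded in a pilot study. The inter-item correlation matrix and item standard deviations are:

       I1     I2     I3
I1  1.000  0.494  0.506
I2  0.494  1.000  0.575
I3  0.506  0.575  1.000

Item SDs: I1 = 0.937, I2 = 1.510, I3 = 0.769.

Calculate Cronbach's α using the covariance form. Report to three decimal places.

α = 0.720

Σσ²ᵢ = 0.937² + 1.510² + 0.769² = 3.7494
Covariances σ_ij = r_ij · s_i · s_j:
  σ(I1,I2) = 0.494 × 0.937 × 1.510 = 0.6989
  σ(I1,I3) = 0.506 × 0.937 × 0.769 = 0.3646
  σ(I2,I3) = 0.575 × 1.510 × 0.769 = 0.6677
σ²_T = Σσ²ᵢ + 2·Σσ_ij = 3.7494 + 2 × 1.7312 = 7.2118
α = (3/2)·(1 − 3.7494/7.2118) = 0.720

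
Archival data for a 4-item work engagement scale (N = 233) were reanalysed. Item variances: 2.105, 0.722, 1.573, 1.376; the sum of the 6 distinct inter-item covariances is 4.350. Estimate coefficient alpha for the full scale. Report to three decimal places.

α = 0.801

Σσ²ᵢ = 2.105 + 0.722 + 1.573 + 1.376 = 5.776
Sum of distinct covariances = 4.350
σ²_total = Σσ²ᵢ + 2·Σcov = 5.776 + 2 × 4.350 = 14.476
α = (4/3)·(1 − 5.776/14.476) = 0.801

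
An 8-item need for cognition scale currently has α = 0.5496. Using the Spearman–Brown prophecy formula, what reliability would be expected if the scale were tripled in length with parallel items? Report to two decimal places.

Length factor m = 3
α' = m·α / (1 + (m−1)·α)
   = 3 × 0.5496 / (1 + (3 − 1) × 0.5496)
   = 1.6488 / 2.0992 = 0.79

predicted reliability = 0.79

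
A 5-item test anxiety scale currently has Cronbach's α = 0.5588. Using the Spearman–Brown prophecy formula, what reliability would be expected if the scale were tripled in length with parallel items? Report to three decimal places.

predicted reliability = 0.792

Length factor m = 3
α' = m·α / (1 + (m−1)·α)
   = 3 × 0.5588 / (1 + (3 − 1) × 0.5588)
   = 1.6764 / 2.1176 = 0.792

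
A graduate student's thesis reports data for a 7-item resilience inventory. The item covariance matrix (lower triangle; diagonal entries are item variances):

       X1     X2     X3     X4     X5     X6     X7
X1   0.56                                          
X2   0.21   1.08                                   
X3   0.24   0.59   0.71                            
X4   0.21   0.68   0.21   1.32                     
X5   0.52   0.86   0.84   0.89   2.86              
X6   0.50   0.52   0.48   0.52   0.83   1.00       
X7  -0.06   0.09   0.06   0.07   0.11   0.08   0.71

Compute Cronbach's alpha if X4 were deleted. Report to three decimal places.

Remaining items: X1, X2, X3, X5, X6, X7 (k = 6).
Σσ²ᵢ = 0.56 + 1.08 + 0.71 + 2.86 + 1.00 + 0.71 = 6.92
total variance = 6.92 + 2 × 5.87 = 18.66
α (item deleted) = (6/5)·(1 − 6.92/18.66) = 0.755

Cronbach's alpha = 0.755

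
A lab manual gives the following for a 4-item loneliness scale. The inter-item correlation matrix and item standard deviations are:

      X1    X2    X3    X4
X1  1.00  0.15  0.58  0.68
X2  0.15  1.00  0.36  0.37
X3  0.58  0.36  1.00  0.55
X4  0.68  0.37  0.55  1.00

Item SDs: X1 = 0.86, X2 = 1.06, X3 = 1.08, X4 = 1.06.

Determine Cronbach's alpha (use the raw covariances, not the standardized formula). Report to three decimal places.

Cronbach's alpha = 0.760

Σσ²ᵢ = 0.86² + 1.06² + 1.08² + 1.06² = 4.1532
Covariances σ_ij = r_ij · s_i · s_j:
  σ(X1,X2) = 0.15 × 0.86 × 1.06 = 0.1367
  σ(X1,X3) = 0.58 × 0.86 × 1.08 = 0.5387
  σ(X1,X4) = 0.68 × 0.86 × 1.06 = 0.6199
  σ(X2,X3) = 0.36 × 1.06 × 1.08 = 0.4121
  σ(X2,X4) = 0.37 × 1.06 × 1.06 = 0.4157
  σ(X3,X4) = 0.55 × 1.08 × 1.06 = 0.6296
σ²_T = Σσ²ᵢ + 2·Σσ_ij = 4.1532 + 2 × 2.7527 = 9.6586
α = (4/3)·(1 − 4.1532/9.6586) = 0.760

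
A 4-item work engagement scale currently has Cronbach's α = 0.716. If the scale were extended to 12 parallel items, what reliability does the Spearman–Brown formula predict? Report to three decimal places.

predicted reliability = 0.883

Length factor m = 12/4 = 3.0000
α' = m·α / (1 + (m−1)·α)
   = 12/4 × 0.716 / (1 + (12/4 − 1) × 0.716)
   = 2.1480 / 2.4320 = 0.883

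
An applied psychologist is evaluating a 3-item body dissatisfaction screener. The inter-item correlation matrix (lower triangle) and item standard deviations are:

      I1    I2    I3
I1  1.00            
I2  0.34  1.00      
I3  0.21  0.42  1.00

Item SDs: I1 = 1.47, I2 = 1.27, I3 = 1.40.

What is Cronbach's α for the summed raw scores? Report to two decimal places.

Σσ²ᵢ = 1.47² + 1.27² + 1.40² = 5.7338
Covariances σ_ij = r_ij · s_i · s_j:
  σ(I1,I2) = 0.34 × 1.47 × 1.27 = 0.6347
  σ(I1,I3) = 0.21 × 1.47 × 1.40 = 0.4322
  σ(I2,I3) = 0.42 × 1.27 × 1.40 = 0.7468
σ²_T = Σσ²ᵢ + 2·Σσ_ij = 5.7338 + 2 × 1.8137 = 9.3612
α = (3/2)·(1 − 5.7338/9.3612) = 0.58

α = 0.58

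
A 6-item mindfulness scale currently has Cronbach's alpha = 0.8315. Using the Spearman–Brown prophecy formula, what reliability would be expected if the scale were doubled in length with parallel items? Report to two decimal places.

Length factor m = 2
α' = m·α / (1 + (m−1)·α)
   = 2 × 0.8315 / (1 + (2 − 1) × 0.8315)
   = 1.6630 / 1.8315 = 0.91

predicted reliability = 0.91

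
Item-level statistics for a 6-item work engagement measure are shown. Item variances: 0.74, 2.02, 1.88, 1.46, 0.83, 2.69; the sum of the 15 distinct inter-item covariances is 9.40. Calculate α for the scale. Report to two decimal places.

sum of item variances = 0.74 + 2.02 + 1.88 + 1.46 + 0.83 + 2.69 = 9.62
Sum of distinct covariances = 9.40
Var(T) = sum of item variances + 2·Σcov = 9.62 + 2 × 9.40 = 28.42
α = (6/5)·(1 − 9.62/28.42) = 0.79

α = 0.79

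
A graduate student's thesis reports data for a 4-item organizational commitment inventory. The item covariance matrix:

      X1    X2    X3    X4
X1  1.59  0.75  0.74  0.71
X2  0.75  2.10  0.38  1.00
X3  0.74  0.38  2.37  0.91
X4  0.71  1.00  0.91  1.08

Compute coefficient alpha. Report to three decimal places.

coefficient alpha = 0.743

Σσ²ᵢ = 1.59 + 2.10 + 2.37 + 1.08 = 7.14
Sum of the distinct covariances = 4.49
σ²_T = 7.14 + 2 × 4.49 = 16.12
α = (k/(k−1))·(1 − Σσ²ᵢ/σ²_T) = (4/3)·(1 − 7.14/16.12) = 0.743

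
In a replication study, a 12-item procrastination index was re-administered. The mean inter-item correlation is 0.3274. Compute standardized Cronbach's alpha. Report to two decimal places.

standardized Cronbach's alpha = 0.85

Standardized α = k·r̄ / (1 + (k−1)·r̄) = 12 × 0.3274 / (1 + 11 × 0.3274)
  = 3.9288 / 4.6014 = 0.85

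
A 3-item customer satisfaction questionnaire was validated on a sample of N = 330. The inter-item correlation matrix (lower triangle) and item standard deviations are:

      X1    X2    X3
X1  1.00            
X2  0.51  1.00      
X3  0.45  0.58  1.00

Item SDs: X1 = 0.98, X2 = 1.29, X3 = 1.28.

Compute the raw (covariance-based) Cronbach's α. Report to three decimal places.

Cronbach's α = 0.756

Σσ²ᵢ = 0.98² + 1.29² + 1.28² = 4.2629
Covariances σ_ij = r_ij · s_i · s_j:
  σ(X1,X2) = 0.51 × 0.98 × 1.29 = 0.6447
  σ(X1,X3) = 0.45 × 0.98 × 1.28 = 0.5645
  σ(X2,X3) = 0.58 × 1.29 × 1.28 = 0.9577
σ²_T = Σσ²ᵢ + 2·Σσ_ij = 4.2629 + 2 × 2.1669 = 8.5967
α = (3/2)·(1 − 4.2629/8.5967) = 0.756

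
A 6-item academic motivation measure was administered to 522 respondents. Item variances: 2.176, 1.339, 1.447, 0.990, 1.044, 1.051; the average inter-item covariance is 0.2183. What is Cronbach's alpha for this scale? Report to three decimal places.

Cronbach's alpha = 0.538

Σσ²ᵢ = 2.176 + 1.339 + 1.447 + 0.990 + 1.044 + 1.051 = 8.047
Sum of the 15 distinct covariances = 15 × 0.2183 = 3.2745
σ²_T = Σσ²ᵢ + 2·Σcov = 8.047 + 2 × 3.2745 = 14.5960
α = (6/5)·(1 − 8.047/14.5960) = 0.538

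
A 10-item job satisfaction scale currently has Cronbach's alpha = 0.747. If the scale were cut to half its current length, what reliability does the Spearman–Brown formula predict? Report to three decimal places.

predicted reliability = 0.596

Length factor m = 1/2
α' = m·α / (1 − (1−m)·α)
   = 1/2 × 0.747 / (1 − (1 − 1/2) × 0.747)
   = 0.3735 / 0.6265 = 0.596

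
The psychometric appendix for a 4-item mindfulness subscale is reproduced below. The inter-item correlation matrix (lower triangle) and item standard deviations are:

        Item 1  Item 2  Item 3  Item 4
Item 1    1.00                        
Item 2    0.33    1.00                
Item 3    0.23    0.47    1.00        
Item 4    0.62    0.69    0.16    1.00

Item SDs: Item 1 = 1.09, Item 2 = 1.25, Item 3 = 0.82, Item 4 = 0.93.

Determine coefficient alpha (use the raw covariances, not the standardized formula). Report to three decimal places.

α = 0.742

Σσ²ᵢ = 1.09² + 1.25² + 0.82² + 0.93² = 4.2879
Covariances σ_ij = r_ij · s_i · s_j:
  σ(Item 1,Item 2) = 0.33 × 1.09 × 1.25 = 0.4496
  σ(Item 1,Item 3) = 0.23 × 1.09 × 0.82 = 0.2056
  σ(Item 1,Item 4) = 0.62 × 1.09 × 0.93 = 0.6285
  σ(Item 2,Item 3) = 0.47 × 1.25 × 0.82 = 0.4817
  σ(Item 2,Item 4) = 0.69 × 1.25 × 0.93 = 0.8021
  σ(Item 3,Item 4) = 0.16 × 0.82 × 0.93 = 0.1220
σ²_T = Σσ²ᵢ + 2·Σσ_ij = 4.2879 + 2 × 2.6895 = 9.6669
α = (4/3)·(1 − 4.2879/9.6669) = 0.742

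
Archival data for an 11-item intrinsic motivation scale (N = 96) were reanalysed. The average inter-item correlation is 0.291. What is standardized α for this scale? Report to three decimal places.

α = 0.819

Standardized α = k·r̄ / (1 + (k−1)·r̄) = 11 × 0.291 / (1 + 10 × 0.291)
  = 3.2010 / 3.9100 = 0.819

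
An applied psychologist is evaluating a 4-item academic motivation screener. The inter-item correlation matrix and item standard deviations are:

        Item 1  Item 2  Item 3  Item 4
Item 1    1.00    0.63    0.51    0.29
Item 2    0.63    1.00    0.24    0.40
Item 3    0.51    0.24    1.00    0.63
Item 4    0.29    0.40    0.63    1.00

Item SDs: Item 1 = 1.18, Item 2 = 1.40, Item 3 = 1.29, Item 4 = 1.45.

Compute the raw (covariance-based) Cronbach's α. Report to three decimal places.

α = 0.761

Σσ²ᵢ = 1.18² + 1.40² + 1.29² + 1.45² = 7.1190
Covariances σ_ij = r_ij · s_i · s_j:
  σ(Item 1,Item 2) = 0.63 × 1.18 × 1.40 = 1.0408
  σ(Item 1,Item 3) = 0.51 × 1.18 × 1.29 = 0.7763
  σ(Item 1,Item 4) = 0.29 × 1.18 × 1.45 = 0.4962
  σ(Item 2,Item 3) = 0.24 × 1.40 × 1.29 = 0.4334
  σ(Item 2,Item 4) = 0.40 × 1.40 × 1.45 = 0.8120
  σ(Item 3,Item 4) = 0.63 × 1.29 × 1.45 = 1.1784
σ²_T = Σσ²ᵢ + 2·Σσ_ij = 7.1190 + 2 × 4.7371 = 16.5932
α = (4/3)·(1 − 7.1190/16.5932) = 0.761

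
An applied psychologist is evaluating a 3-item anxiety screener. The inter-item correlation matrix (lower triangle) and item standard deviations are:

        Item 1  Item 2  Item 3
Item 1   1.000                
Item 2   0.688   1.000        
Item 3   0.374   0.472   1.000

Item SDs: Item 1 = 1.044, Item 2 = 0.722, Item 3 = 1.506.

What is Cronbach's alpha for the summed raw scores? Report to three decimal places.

Σσ²ᵢ = 1.044² + 0.722² + 1.506² = 3.8793
Covariances σ_ij = r_ij · s_i · s_j:
  σ(Item 1,Item 2) = 0.688 × 1.044 × 0.722 = 0.5186
  σ(Item 1,Item 3) = 0.374 × 1.044 × 1.506 = 0.5880
  σ(Item 2,Item 3) = 0.472 × 0.722 × 1.506 = 0.5132
σ²_T = Σσ²ᵢ + 2·Σσ_ij = 3.8793 + 2 × 1.6198 = 7.1189
α = (3/2)·(1 − 3.8793/7.1189) = 0.683

Cronbach's alpha = 0.683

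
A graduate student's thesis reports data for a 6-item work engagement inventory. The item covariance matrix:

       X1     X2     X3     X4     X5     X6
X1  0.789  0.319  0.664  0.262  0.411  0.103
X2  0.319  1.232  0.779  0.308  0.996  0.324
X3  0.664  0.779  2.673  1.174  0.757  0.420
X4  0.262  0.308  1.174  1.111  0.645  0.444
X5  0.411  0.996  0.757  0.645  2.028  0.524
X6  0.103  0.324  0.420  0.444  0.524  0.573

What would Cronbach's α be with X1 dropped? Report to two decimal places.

Cronbach's α = 0.78

Remaining items: X2, X3, X4, X5, X6 (k = 5).
ΣVar(i) = 1.232 + 2.673 + 1.111 + 2.028 + 0.573 = 7.617
σ²_total = 7.617 + 2 × 6.371 = 20.359
α (item deleted) = (5/4)·(1 − 7.617/20.359) = 0.78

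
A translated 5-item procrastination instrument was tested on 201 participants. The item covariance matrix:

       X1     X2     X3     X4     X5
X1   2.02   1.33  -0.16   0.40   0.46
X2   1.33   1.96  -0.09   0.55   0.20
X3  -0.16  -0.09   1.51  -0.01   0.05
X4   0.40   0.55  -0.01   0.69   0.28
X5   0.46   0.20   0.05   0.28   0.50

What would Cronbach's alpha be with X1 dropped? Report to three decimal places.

Remaining items: X2, X3, X4, X5 (k = 4).
Σσ²ᵢ = 1.96 + 1.51 + 0.69 + 0.50 = 4.66
σ²_T = 4.66 + 2 × 0.98 = 6.62
α (item deleted) = (4/3)·(1 − 4.66/6.62) = 0.395

α = 0.395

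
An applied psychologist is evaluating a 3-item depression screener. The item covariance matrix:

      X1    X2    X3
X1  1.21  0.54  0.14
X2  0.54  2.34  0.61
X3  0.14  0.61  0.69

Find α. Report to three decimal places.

α = 0.567

Σσ²ᵢ = 1.21 + 2.34 + 0.69 = 4.24
Sum of off-diagonal covariances = 1.29
total variance = 4.24 + 2 × 1.29 = 6.82
α = (k/(k−1))·(1 − Σσ²ᵢ/total variance) = (3/2)·(1 − 4.24/6.82) = 0.567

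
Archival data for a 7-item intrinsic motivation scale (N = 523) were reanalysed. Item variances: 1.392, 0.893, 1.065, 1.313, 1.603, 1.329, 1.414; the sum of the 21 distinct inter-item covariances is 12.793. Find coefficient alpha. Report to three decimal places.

α = 0.863

Σσ²ᵢ = 1.392 + 0.893 + 1.065 + 1.313 + 1.603 + 1.329 + 1.414 = 9.009
Sum of distinct covariances = 12.793
σ²_T = Σσ²ᵢ + 2·Σcov = 9.009 + 2 × 12.793 = 34.595
α = (7/6)·(1 − 9.009/34.595) = 0.863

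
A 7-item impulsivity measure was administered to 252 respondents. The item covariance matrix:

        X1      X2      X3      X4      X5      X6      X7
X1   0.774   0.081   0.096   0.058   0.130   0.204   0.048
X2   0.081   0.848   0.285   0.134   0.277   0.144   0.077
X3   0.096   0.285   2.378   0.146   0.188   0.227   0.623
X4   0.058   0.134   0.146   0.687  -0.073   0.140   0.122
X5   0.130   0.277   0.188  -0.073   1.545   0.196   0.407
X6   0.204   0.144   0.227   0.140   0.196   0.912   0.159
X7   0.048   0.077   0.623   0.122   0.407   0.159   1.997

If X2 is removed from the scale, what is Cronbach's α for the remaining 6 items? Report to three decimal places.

α = 0.470

Remaining items: X1, X3, X4, X5, X6, X7 (k = 6).
Σσᵢ² = 0.774 + 2.378 + 0.687 + 1.545 + 0.912 + 1.997 = 8.293
σ²_total = 8.293 + 2 × 2.671 = 13.635
α (item deleted) = (6/5)·(1 − 8.293/13.635) = 0.470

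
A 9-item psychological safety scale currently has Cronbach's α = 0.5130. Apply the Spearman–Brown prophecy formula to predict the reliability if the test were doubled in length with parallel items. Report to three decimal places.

predicted reliability = 0.678

Length factor m = 2
α' = m·α / (1 + (m−1)·α)
   = 2 × 0.5130 / (1 + (2 − 1) × 0.5130)
   = 1.0260 / 1.5130 = 0.678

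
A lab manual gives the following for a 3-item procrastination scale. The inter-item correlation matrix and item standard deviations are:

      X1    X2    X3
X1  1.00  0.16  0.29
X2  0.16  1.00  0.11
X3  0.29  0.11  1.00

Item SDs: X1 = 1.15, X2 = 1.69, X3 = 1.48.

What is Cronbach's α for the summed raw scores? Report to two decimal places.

α = 0.38

Σσ²ᵢ = 1.15² + 1.69² + 1.48² = 6.3690
Covariances σ_ij = r_ij · s_i · s_j:
  σ(X1,X2) = 0.16 × 1.15 × 1.69 = 0.3110
  σ(X1,X3) = 0.29 × 1.15 × 1.48 = 0.4936
  σ(X2,X3) = 0.11 × 1.69 × 1.48 = 0.2751
σ²_T = Σσ²ᵢ + 2·Σσ_ij = 6.3690 + 2 × 1.0797 = 8.5284
α = (3/2)·(1 − 6.3690/8.5284) = 0.38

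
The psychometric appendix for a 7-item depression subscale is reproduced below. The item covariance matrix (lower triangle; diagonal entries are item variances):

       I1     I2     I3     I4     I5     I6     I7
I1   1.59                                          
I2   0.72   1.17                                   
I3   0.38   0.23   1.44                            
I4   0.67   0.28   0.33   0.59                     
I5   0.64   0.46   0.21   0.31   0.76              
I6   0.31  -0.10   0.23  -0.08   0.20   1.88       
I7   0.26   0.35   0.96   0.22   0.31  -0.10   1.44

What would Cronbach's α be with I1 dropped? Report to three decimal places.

Cronbach's α = 0.614

Remaining items: I2, I3, I4, I5, I6, I7 (k = 6).
Σσᵢ² = 1.17 + 1.44 + 0.59 + 0.76 + 1.88 + 1.44 = 7.28
total variance = 7.28 + 2 × 3.81 = 14.90
α (item deleted) = (6/5)·(1 − 7.28/14.90) = 0.614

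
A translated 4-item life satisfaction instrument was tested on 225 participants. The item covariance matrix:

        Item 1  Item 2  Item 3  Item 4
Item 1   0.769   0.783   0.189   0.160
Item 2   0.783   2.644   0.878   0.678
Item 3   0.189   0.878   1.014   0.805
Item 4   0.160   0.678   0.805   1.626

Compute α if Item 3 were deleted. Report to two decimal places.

Remaining items: Item 1, Item 2, Item 4 (k = 3).
Σσ²ᵢ = 0.769 + 2.644 + 1.626 = 5.039
total variance = 5.039 + 2 × 1.621 = 8.281
α (item deleted) = (3/2)·(1 − 5.039/8.281) = 0.59

α = 0.59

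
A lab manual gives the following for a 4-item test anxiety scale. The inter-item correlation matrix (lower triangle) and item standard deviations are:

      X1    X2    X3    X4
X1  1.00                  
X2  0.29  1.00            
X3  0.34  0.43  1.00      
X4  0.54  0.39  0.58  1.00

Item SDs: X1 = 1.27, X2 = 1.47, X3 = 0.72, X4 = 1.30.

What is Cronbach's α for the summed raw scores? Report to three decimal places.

Cronbach's α = 0.718

Σσ²ᵢ = 1.27² + 1.47² + 0.72² + 1.30² = 5.9822
Covariances σ_ij = r_ij · s_i · s_j:
  σ(X1,X2) = 0.29 × 1.27 × 1.47 = 0.5414
  σ(X1,X3) = 0.34 × 1.27 × 0.72 = 0.3109
  σ(X1,X4) = 0.54 × 1.27 × 1.30 = 0.8915
  σ(X2,X3) = 0.43 × 1.47 × 0.72 = 0.4551
  σ(X2,X4) = 0.39 × 1.47 × 1.30 = 0.7453
  σ(X3,X4) = 0.58 × 0.72 × 1.30 = 0.5429
σ²_T = Σσ²ᵢ + 2·Σσ_ij = 5.9822 + 2 × 3.4871 = 12.9564
α = (4/3)·(1 − 5.9822/12.9564) = 0.718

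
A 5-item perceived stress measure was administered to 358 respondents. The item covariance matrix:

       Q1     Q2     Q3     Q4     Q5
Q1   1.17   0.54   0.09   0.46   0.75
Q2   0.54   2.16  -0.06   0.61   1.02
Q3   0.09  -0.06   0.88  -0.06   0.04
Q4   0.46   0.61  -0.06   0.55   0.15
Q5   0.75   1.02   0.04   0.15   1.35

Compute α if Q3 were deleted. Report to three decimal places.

α = 0.766

Remaining items: Q1, Q2, Q4, Q5 (k = 4).
ΣVar(i) = 1.17 + 2.16 + 0.55 + 1.35 = 5.23
total variance = 5.23 + 2 × 3.53 = 12.29
α (item deleted) = (4/3)·(1 − 5.23/12.29) = 0.766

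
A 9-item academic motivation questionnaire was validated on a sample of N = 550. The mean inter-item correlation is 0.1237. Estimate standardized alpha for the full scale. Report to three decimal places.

α = 0.560

Standardized α = k·r̄ / (1 + (k−1)·r̄) = 9 × 0.1237 / (1 + 8 × 0.1237)
  = 1.1133 / 1.9896 = 0.560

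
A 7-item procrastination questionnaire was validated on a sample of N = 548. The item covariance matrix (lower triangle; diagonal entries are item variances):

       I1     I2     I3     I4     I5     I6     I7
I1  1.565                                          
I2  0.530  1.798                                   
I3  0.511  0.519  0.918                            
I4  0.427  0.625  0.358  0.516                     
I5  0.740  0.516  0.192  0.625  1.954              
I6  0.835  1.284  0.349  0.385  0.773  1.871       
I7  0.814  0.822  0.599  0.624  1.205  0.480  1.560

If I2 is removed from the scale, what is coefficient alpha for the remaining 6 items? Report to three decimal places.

Remaining items: I1, I3, I4, I5, I6, I7 (k = 6).
ΣVar(i) = 1.565 + 0.918 + 0.516 + 1.954 + 1.871 + 1.560 = 8.384
σ²_total = 8.384 + 2 × 8.917 = 26.218
α (item deleted) = (6/5)·(1 − 8.384/26.218) = 0.816

coefficient alpha = 0.816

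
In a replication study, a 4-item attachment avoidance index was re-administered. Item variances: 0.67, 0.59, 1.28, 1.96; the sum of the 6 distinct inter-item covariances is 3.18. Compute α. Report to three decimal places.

Σσᵢ² = 0.67 + 0.59 + 1.28 + 1.96 = 4.50
Sum of distinct covariances = 3.18
total variance = Σσᵢ² + 2·Σcov = 4.50 + 2 × 3.18 = 10.86
α = (4/3)·(1 − 4.50/10.86) = 0.781

α = 0.781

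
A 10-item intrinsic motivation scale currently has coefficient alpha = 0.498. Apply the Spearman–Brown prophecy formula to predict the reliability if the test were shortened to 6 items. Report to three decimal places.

predicted reliability = 0.373

Length factor m = 6/10 = 0.6000
α' = m·α / (1 − (1−m)·α)
   = 6/10 × 0.498 / (1 − (1 − 6/10) × 0.498)
   = 0.2988 / 0.8008 = 0.373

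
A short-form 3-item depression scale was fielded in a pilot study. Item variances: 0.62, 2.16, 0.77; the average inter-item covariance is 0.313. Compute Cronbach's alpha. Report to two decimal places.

Cronbach's alpha = 0.52

sum of item variances = 0.62 + 2.16 + 0.77 = 3.55
Sum of the 3 distinct covariances = 3 × 0.313 = 0.939
total variance = sum of item variances + 2·Σcov = 3.55 + 2 × 0.939 = 5.428
α = (3/2)·(1 − 3.55/5.428) = 0.52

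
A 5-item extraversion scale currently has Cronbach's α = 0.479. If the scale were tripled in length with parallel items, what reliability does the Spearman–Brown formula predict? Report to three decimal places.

predicted reliability = 0.734

Length factor m = 3
α' = m·α / (1 + (m−1)·α)
   = 3 × 0.479 / (1 + (3 − 1) × 0.479)
   = 1.4370 / 1.9580 = 0.734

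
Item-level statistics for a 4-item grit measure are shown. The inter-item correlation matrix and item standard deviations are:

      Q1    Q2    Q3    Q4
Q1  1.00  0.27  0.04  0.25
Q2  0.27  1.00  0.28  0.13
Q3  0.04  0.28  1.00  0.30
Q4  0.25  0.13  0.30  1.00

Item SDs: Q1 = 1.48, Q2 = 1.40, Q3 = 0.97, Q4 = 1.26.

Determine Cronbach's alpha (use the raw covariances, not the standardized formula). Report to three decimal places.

Σσ²ᵢ = 1.48² + 1.40² + 0.97² + 1.26² = 6.6789
Covariances σ_ij = r_ij · s_i · s_j:
  σ(Q1,Q2) = 0.27 × 1.48 × 1.40 = 0.5594
  σ(Q1,Q3) = 0.04 × 1.48 × 0.97 = 0.0574
  σ(Q1,Q4) = 0.25 × 1.48 × 1.26 = 0.4662
  σ(Q2,Q3) = 0.28 × 1.40 × 0.97 = 0.3802
  σ(Q2,Q4) = 0.13 × 1.40 × 1.26 = 0.2293
  σ(Q3,Q4) = 0.30 × 0.97 × 1.26 = 0.3667
σ²_T = Σσ²ᵢ + 2·Σσ_ij = 6.6789 + 2 × 2.0592 = 10.7973
α = (4/3)·(1 − 6.6789/10.7973) = 0.509

α = 0.509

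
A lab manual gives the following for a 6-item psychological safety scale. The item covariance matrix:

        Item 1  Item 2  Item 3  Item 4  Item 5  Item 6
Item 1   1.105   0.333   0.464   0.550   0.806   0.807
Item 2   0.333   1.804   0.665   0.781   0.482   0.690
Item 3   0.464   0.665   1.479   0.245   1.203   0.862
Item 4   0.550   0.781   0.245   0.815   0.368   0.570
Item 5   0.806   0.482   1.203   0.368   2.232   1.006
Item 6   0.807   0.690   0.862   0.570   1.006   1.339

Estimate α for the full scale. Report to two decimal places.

sum of item variances = 1.105 + 1.804 + 1.479 + 0.815 + 2.232 + 1.339 = 8.774
Σ_{i<j} σ_ij = 9.832
total variance = 8.774 + 2 × 9.832 = 28.438
α = (k/(k−1))·(1 − sum of item variances/total variance) = (6/5)·(1 − 8.774/28.438) = 0.83

α = 0.83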